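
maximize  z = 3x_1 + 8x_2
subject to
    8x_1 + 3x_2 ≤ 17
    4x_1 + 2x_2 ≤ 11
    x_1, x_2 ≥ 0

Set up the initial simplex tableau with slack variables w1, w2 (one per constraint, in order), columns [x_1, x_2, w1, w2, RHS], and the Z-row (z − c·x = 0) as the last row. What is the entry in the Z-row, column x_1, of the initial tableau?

The Z-row carries the negated objective coefficients: the x_1 entry is -3.

-3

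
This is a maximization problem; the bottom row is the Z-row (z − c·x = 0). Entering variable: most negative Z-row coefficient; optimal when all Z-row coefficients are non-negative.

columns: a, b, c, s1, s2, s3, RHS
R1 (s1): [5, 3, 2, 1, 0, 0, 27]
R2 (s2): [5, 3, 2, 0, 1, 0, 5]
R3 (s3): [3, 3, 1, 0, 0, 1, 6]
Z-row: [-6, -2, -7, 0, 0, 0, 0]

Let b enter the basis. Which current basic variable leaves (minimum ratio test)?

s2

Column b entries and ratios — s1: 27/3 = 9; s2: 5/3 = 5/3; s3: 6/3 = 2.
Smallest ratio is 5/3 in the row of s2, so s2 leaves.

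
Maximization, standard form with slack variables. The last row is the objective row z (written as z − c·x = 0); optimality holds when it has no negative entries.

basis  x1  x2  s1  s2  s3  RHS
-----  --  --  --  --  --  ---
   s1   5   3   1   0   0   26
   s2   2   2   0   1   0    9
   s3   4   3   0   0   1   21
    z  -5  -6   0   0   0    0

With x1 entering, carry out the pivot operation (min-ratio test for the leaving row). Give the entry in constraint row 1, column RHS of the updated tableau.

7/2

Ratio test on column x1 — row 1: 26/5 = 26/5; row 2: 9/2 = 9/2; row 3: 21/4 = 21/4. Minimum is 9/2 at row 2 (s2 leaves); pivot element 2.
Divide row 2 by 2; eliminate column x1 from the other rows.
Row 1 update in column RHS: 26 − 5·(9/2) = 7/2.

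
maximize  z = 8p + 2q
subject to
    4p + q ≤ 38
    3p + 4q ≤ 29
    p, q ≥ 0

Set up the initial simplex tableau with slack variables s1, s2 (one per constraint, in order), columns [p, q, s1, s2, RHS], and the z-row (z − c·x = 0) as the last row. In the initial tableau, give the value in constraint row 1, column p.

4

Constraint 1 has coefficient 4 on p.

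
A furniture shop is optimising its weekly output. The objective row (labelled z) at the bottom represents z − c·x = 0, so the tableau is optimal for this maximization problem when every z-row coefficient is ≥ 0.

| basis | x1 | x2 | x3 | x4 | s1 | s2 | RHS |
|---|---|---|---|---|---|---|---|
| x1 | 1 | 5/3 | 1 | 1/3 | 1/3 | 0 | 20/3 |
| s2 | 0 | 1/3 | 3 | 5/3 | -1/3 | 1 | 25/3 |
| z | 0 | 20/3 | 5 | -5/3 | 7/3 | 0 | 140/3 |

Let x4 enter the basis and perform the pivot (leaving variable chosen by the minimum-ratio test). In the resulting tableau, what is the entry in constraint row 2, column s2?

3/5

Ratio test on column x4 — row 1: (20/3)/(1/3) = 20; row 2: (25/3)/(5/3) = 5. Minimum is 5 at row 2 (s2 leaves); pivot element 5/3.
Divide row 2 by 5/3; eliminate column x4 from the other rows.
In the new row 2, the s2 entry is the old entry divided by the pivot: 1/(5/3) = 3/5.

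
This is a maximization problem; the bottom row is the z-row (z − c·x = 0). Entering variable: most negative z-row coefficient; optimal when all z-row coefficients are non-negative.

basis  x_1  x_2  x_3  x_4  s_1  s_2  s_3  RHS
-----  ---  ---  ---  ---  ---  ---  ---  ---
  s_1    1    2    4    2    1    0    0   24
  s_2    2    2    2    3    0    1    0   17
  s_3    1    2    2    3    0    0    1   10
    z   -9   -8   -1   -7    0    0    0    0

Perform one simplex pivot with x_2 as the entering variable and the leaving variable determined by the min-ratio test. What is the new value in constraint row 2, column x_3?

0

Ratio test on column x_2 — row 1: 24/2 = 12; row 2: 17/2 = 17/2; row 3: 10/2 = 5. Minimum is 5 at row 3 (s_3 leaves); pivot element 2.
Divide row 3 by 2; eliminate column x_2 from the other rows.
Row 2 update in column x_3: 2 − 2·1 = 0.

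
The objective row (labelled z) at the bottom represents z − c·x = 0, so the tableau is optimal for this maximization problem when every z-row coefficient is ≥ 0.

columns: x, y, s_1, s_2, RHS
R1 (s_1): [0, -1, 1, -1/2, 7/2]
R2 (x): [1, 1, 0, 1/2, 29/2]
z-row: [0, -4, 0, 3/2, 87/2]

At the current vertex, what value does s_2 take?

0

s_2 is not in the basis, so in the current basic feasible solution s_2 = 0.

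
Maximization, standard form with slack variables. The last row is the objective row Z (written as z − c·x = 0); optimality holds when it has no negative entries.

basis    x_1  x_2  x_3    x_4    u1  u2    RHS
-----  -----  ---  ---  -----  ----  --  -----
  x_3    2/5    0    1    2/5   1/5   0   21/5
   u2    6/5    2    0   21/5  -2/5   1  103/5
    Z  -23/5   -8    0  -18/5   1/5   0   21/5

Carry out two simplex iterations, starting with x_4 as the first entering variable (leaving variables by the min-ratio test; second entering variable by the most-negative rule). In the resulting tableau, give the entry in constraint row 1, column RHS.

Ratio test on column x_4 — row 1: (21/5)/(2/5) = 21/2; row 2: (103/5)/(21/5) = 103/21. Minimum is 103/21 at row 2 (u2 leaves); pivot element 21/5.
Divide row 2 by 21/5; eliminate column x_4 from the other rows.
Second iteration: most negative Z-row entry is -44/7 in column x_2, so x_2 enters.
Ratio test on column x_2 — row 1: entry -4/21 ≤ 0; row 2: (103/21)/(10/21) = 103/10. Minimum is 103/10 at row 2 (x_4 leaves); pivot element 10/21.
Divide row 2 by 10/21; eliminate column x_2 from the other rows.
After both pivots, the entry at constraint row 1, column RHS is 21/5.

21/5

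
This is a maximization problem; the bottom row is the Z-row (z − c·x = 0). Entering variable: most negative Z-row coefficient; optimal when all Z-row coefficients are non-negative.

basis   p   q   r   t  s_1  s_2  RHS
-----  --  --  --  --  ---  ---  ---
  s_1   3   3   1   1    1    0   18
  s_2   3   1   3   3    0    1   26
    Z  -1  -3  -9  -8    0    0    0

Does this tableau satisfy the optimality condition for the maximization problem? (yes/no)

no

The Z-row has a negative entry -9 in column r, so it is not optimal.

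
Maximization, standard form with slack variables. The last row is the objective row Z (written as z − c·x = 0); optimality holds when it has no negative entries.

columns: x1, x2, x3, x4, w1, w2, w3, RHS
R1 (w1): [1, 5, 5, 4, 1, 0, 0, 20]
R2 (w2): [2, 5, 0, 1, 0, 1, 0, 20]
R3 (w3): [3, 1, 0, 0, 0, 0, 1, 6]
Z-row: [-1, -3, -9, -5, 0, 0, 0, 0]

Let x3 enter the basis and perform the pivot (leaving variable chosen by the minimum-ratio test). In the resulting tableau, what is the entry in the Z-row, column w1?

9/5

Ratio test on column x3 — row 1: 20/5 = 4; row 2: entry 0 ≤ 0; row 3: entry 0 ≤ 0. Minimum is 4 at row 1 (w1 leaves); pivot element 5.
Divide row 1 by 5; eliminate column x3 from the other rows.
Z-row update in column w1: 0 − (-9)·(1/5) = 9/5.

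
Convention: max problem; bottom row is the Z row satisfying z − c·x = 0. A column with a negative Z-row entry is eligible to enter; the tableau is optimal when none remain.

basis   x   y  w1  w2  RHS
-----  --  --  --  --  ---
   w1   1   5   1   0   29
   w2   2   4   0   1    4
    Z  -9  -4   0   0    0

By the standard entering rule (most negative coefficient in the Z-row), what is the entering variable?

Negative Z-row entries: x: -9, y: -4.
The most negative is -9 in column x, so x enters.

x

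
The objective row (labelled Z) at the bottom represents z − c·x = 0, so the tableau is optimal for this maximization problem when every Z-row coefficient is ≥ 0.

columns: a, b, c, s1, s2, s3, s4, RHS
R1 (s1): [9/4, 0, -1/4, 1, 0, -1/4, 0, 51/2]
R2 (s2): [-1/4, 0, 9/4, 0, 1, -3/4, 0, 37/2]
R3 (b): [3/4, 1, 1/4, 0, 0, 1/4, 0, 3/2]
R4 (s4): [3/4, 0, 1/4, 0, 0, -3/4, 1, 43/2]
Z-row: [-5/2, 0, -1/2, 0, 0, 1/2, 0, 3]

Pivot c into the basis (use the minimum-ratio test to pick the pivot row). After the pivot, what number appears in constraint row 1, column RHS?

Ratio test on column c — row 1: entry -1/4 ≤ 0; row 2: (37/2)/(9/4) = 74/9; row 3: (3/2)/(1/4) = 6; row 4: (43/2)/(1/4) = 86. Minimum is 6 at row 3 (b leaves); pivot element 1/4.
Divide row 3 by 1/4; eliminate column c from the other rows.
Row 1 update in column RHS: 51/2 − (-1/4)·6 = 27.

27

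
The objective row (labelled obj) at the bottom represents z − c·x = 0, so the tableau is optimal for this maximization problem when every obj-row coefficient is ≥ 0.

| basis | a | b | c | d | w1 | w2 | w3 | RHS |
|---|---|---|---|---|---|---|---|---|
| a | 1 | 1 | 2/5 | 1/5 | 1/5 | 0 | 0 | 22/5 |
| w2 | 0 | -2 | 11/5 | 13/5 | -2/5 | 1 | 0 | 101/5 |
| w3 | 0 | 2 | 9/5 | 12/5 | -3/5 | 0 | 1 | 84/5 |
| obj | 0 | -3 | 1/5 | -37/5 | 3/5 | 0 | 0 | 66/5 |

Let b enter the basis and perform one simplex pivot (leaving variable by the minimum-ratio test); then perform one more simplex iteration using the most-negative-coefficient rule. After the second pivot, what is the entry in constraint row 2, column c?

3/2

Ratio test on column b — row 1: (22/5)/1 = 22/5; row 2: entry -2 ≤ 0; row 3: (84/5)/2 = 42/5. Minimum is 22/5 at row 1 (a leaves); pivot element 1.
Divide row 1 by 1; eliminate column b from the other rows.
Second iteration: most negative obj-row entry is -34/5 in column d, so d enters.
Ratio test on column d — row 1: (22/5)/(1/5) = 22; row 2: 29/3 = 29/3; row 3: 8/2 = 4. Minimum is 4 at row 3 (w3 leaves); pivot element 2.
Divide row 3 by 2; eliminate column d from the other rows.
After both pivots, the entry at constraint row 2, column c is 3/2.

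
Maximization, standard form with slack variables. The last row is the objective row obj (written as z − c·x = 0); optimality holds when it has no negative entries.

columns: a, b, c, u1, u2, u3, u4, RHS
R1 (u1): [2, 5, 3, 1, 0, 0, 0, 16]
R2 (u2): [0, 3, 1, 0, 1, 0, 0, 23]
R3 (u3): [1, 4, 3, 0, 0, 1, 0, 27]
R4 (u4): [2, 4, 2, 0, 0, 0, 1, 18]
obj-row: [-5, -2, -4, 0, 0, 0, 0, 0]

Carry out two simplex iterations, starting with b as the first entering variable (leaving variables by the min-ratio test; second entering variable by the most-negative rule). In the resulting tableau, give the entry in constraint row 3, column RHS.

19

Ratio test on column b — row 1: 16/5 = 16/5; row 2: 23/3 = 23/3; row 3: 27/4 = 27/4; row 4: 18/4 = 9/2. Minimum is 16/5 at row 1 (u1 leaves); pivot element 5.
Divide row 1 by 5; eliminate column b from the other rows.
Second iteration: most negative obj-row entry is -21/5 in column a, so a enters.
Ratio test on column a — row 1: (16/5)/(2/5) = 8; row 2: entry -6/5 ≤ 0; row 3: entry -3/5 ≤ 0; row 4: (26/5)/(2/5) = 13. Minimum is 8 at row 1 (b leaves); pivot element 2/5.
Divide row 1 by 2/5; eliminate column a from the other rows.
After both pivots, the entry at constraint row 3, column RHS is 19.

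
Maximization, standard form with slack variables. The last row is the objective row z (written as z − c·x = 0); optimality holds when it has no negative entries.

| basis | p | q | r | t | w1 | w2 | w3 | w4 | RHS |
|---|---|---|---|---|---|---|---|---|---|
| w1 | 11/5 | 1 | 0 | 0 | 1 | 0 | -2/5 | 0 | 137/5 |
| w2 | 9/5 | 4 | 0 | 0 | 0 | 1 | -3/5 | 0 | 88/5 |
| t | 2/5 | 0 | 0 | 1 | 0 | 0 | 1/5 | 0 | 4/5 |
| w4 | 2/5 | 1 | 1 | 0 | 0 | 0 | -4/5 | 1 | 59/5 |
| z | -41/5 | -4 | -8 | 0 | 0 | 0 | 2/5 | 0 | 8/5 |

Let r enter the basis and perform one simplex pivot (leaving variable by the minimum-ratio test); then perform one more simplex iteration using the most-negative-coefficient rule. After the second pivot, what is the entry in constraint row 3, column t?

5

Ratio test on column r — row 1: entry 0 ≤ 0; row 2: entry 0 ≤ 0; row 3: entry 0 ≤ 0; row 4: (59/5)/1 = 59/5. Minimum is 59/5 at row 4 (w4 leaves); pivot element 1.
Divide row 4 by 1; eliminate column r from the other rows.
Second iteration: most negative z-row entry is -6 in column w3, so w3 enters.
Ratio test on column w3 — row 1: entry -2/5 ≤ 0; row 2: entry -3/5 ≤ 0; row 3: (4/5)/(1/5) = 4; row 4: entry -4/5 ≤ 0. Minimum is 4 at row 3 (t leaves); pivot element 1/5.
Divide row 3 by 1/5; eliminate column w3 from the other rows.
After both pivots, the entry at constraint row 3, column t is 5.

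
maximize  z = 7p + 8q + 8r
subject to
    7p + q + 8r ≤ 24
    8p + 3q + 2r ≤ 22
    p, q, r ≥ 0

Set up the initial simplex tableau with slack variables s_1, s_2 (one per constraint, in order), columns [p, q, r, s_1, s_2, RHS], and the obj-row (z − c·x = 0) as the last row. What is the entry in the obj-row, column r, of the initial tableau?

-8

The obj-row carries the negated objective coefficients: the r entry is -8.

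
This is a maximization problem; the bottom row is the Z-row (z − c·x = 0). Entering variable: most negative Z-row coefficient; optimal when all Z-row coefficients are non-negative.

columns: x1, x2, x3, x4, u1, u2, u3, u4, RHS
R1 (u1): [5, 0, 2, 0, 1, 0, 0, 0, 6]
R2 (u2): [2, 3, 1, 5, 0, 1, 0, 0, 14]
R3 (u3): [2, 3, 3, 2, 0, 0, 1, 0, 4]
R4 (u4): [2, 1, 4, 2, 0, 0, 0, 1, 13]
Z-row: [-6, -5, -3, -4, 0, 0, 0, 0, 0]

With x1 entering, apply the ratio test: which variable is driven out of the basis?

Column x1 entries and ratios — u1: 6/5 = 6/5; u2: 14/2 = 7; u3: 4/2 = 2; u4: 13/2 = 13/2.
Smallest ratio is 6/5 in the row of u1, so u1 leaves.

u1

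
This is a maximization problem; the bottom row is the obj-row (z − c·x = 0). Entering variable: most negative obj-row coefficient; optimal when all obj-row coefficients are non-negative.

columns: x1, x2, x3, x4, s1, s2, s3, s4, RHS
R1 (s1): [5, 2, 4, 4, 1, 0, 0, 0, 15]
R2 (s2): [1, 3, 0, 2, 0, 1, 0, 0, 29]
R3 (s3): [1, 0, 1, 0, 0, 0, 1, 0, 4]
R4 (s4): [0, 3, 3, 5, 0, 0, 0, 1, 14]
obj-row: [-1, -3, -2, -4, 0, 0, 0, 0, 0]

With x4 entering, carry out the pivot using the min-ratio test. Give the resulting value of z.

56/5

Ratio test on column x4 — row 1: 15/4 = 15/4; row 2: 29/2 = 29/2; row 3: entry 0 ≤ 0; row 4: 14/5 = 14/5. Minimum is 14/5 at row 4 (s4 leaves); pivot element 5.
Pivot on row 4; the obj-row RHS becomes 0 − (-4)·(14/5) = 56/5.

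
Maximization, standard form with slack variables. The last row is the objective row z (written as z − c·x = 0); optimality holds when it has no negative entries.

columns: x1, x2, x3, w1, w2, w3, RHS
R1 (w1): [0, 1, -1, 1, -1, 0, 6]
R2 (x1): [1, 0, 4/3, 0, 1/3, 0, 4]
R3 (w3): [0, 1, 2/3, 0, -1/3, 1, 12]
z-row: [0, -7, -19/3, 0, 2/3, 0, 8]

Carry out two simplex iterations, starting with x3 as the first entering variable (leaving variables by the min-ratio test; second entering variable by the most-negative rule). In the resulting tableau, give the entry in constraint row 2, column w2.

1/4

Ratio test on column x3 — row 1: entry -1 ≤ 0; row 2: 4/(4/3) = 3; row 3: 12/(2/3) = 18. Minimum is 3 at row 2 (x1 leaves); pivot element 4/3.
Divide row 2 by 4/3; eliminate column x3 from the other rows.
Second iteration: most negative z-row entry is -7 in column x2, so x2 enters.
Ratio test on column x2 — row 1: 9/1 = 9; row 2: entry 0 ≤ 0; row 3: 10/1 = 10. Minimum is 9 at row 1 (w1 leaves); pivot element 1.
Divide row 1 by 1; eliminate column x2 from the other rows.
After both pivots, the entry at constraint row 2, column w2 is 1/4.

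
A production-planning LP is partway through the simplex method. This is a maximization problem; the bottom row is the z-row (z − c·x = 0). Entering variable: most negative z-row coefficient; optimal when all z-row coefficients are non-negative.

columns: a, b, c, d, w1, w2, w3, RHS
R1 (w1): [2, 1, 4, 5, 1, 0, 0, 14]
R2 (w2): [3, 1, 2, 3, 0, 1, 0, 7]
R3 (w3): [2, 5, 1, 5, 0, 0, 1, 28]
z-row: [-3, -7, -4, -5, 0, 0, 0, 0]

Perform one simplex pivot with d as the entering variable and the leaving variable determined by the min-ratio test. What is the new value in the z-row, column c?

-2/3

Ratio test on column d — row 1: 14/5 = 14/5; row 2: 7/3 = 7/3; row 3: 28/5 = 28/5. Minimum is 7/3 at row 2 (w2 leaves); pivot element 3.
Divide row 2 by 3; eliminate column d from the other rows.
z-row update in column c: -4 − (-5)·(2/3) = -2/3.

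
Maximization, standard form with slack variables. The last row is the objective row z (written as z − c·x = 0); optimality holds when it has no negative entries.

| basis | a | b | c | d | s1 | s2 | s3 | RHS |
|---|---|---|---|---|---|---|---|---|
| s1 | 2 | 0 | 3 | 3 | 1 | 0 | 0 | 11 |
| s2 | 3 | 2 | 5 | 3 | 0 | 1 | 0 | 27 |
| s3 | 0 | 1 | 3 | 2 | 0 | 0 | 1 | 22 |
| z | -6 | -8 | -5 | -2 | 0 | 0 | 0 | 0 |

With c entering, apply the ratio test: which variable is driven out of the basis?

s1

Column c entries and ratios — s1: 11/3 = 11/3; s2: 27/5 = 27/5; s3: 22/3 = 22/3.
Smallest ratio is 11/3 in the row of s1, so s1 leaves.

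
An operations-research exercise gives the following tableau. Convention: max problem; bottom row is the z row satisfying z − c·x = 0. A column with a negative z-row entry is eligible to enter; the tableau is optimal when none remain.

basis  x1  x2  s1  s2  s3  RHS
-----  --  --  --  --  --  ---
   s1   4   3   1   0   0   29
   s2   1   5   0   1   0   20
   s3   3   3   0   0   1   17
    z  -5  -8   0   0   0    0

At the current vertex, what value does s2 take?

20

s2 is basic (row 2); its value is the RHS of that row, 20.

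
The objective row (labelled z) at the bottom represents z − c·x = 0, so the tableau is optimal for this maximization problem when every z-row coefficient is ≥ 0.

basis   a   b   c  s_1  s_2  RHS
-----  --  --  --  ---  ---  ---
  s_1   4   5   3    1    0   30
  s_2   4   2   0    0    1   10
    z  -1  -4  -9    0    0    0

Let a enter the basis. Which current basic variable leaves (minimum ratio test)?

s_2

Column a entries and ratios — s_1: 30/4 = 15/2; s_2: 10/4 = 5/2.
Smallest ratio is 5/2 in the row of s_2, so s_2 leaves.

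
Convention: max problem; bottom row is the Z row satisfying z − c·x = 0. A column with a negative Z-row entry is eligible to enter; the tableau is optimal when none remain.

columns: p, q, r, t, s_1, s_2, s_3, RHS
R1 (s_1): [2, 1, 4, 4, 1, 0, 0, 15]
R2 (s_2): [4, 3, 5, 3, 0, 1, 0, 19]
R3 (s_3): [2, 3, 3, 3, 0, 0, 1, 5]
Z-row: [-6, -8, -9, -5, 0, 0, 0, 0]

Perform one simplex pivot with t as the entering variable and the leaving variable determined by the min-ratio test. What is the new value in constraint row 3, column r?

Ratio test on column t — row 1: 15/4 = 15/4; row 2: 19/3 = 19/3; row 3: 5/3 = 5/3. Minimum is 5/3 at row 3 (s_3 leaves); pivot element 3.
Divide row 3 by 3; eliminate column t from the other rows.
In the new row 3, the r entry is the old entry divided by the pivot: 3/3 = 1.

1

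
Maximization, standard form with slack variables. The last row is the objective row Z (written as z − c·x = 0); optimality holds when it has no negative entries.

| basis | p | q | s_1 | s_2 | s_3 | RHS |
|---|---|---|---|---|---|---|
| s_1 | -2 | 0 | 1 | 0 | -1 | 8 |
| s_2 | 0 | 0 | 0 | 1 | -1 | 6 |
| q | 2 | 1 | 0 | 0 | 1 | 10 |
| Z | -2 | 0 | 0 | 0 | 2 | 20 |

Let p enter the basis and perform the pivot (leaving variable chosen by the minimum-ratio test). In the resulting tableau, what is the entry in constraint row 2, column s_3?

Ratio test on column p — row 1: entry -2 ≤ 0; row 2: entry 0 ≤ 0; row 3: 10/2 = 5. Minimum is 5 at row 3 (q leaves); pivot element 2.
Divide row 3 by 2; eliminate column p from the other rows.
Row 2 update in column s_3: -1 − 0·(1/2) = -1.

-1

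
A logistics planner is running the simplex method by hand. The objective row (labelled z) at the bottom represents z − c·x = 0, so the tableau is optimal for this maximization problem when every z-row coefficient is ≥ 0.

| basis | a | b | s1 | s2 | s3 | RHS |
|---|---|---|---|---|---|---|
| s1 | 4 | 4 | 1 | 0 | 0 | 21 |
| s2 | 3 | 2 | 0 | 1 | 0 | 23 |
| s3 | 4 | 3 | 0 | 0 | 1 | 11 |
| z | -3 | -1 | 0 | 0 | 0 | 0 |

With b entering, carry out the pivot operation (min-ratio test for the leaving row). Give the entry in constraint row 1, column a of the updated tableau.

-4/3

Ratio test on column b — row 1: 21/4 = 21/4; row 2: 23/2 = 23/2; row 3: 11/3 = 11/3. Minimum is 11/3 at row 3 (s3 leaves); pivot element 3.
Divide row 3 by 3; eliminate column b from the other rows.
Row 1 update in column a: 4 − 4·(4/3) = -4/3.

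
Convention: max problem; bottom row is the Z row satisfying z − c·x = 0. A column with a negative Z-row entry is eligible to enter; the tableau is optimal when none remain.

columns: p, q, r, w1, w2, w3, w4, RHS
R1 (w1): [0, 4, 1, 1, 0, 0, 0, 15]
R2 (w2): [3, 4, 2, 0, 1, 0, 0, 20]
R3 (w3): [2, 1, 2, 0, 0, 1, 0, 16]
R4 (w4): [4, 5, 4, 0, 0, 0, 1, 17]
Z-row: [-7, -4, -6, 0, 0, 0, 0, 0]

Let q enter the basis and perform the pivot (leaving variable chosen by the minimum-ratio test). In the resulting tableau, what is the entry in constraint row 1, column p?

-16/5

Ratio test on column q — row 1: 15/4 = 15/4; row 2: 20/4 = 5; row 3: 16/1 = 16; row 4: 17/5 = 17/5. Minimum is 17/5 at row 4 (w4 leaves); pivot element 5.
Divide row 4 by 5; eliminate column q from the other rows.
Row 1 update in column p: 0 − 4·(4/5) = -16/5.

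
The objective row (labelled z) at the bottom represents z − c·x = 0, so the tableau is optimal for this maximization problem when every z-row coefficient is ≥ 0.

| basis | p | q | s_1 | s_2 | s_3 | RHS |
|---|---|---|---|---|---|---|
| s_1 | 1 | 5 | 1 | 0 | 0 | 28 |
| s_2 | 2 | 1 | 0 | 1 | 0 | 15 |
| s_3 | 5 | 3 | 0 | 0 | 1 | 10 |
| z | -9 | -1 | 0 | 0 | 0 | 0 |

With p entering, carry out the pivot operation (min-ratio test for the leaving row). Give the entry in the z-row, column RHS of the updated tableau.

18

Ratio test on column p — row 1: 28/1 = 28; row 2: 15/2 = 15/2; row 3: 10/5 = 2. Minimum is 2 at row 3 (s_3 leaves); pivot element 5.
Divide row 3 by 5; eliminate column p from the other rows.
z-row update in column RHS: 0 − (-9)·2 = 18.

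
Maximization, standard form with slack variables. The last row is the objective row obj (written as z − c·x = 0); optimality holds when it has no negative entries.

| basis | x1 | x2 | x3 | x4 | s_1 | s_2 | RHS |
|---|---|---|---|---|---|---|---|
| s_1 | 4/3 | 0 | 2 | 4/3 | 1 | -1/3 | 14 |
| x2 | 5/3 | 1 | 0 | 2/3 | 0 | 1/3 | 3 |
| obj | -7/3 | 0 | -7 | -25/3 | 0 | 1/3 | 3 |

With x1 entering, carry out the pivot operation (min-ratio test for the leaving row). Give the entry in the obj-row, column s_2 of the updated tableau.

Ratio test on column x1 — row 1: 14/(4/3) = 21/2; row 2: 3/(5/3) = 9/5. Minimum is 9/5 at row 2 (x2 leaves); pivot element 5/3.
Divide row 2 by 5/3; eliminate column x1 from the other rows.
obj-row update in column s_2: 1/3 − (-7/3)·(1/5) = 4/5.

4/5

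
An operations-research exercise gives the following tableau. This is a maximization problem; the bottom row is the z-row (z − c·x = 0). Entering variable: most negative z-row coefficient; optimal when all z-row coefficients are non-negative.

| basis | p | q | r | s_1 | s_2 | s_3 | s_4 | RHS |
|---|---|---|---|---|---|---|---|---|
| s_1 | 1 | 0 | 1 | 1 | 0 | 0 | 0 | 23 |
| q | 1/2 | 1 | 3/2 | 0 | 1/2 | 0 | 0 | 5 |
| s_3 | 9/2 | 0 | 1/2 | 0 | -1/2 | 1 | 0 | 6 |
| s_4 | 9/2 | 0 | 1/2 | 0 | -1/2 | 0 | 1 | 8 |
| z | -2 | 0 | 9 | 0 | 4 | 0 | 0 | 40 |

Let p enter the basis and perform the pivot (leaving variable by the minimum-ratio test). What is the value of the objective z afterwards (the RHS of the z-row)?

128/3

Ratio test on column p — row 1: 23/1 = 23; row 2: 5/(1/2) = 10; row 3: 6/(9/2) = 4/3; row 4: 8/(9/2) = 16/9. Minimum is 4/3 at row 3 (s_3 leaves); pivot element 9/2.
Pivot on row 3; the z-row RHS becomes 40 − (-2)·(4/3) = 128/3.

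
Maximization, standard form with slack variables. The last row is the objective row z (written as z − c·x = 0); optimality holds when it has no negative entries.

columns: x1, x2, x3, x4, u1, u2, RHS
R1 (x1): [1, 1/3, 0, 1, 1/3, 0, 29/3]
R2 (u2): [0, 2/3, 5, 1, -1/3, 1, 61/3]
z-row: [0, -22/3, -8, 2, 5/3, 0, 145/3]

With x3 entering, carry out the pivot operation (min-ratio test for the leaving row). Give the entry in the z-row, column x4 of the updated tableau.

Ratio test on column x3 — row 1: entry 0 ≤ 0; row 2: (61/3)/5 = 61/15. Minimum is 61/15 at row 2 (u2 leaves); pivot element 5.
Divide row 2 by 5; eliminate column x3 from the other rows.
z-row update in column x4: 2 − (-8)·(1/5) = 18/5.

18/5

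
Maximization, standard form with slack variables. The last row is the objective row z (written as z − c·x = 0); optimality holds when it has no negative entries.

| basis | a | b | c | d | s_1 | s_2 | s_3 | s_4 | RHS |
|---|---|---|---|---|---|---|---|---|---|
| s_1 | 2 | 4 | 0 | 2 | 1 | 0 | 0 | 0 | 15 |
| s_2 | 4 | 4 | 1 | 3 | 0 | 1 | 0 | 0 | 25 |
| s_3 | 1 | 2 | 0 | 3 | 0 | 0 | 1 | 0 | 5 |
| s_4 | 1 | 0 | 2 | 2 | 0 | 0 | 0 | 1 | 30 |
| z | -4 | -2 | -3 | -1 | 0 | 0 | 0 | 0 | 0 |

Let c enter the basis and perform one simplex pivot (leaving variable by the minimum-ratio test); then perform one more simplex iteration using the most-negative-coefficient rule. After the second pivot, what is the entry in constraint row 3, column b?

6/7

Ratio test on column c — row 1: entry 0 ≤ 0; row 2: 25/1 = 25; row 3: entry 0 ≤ 0; row 4: 30/2 = 15. Minimum is 15 at row 4 (s_4 leaves); pivot element 2.
Divide row 4 by 2; eliminate column c from the other rows.
Second iteration: most negative z-row entry is -5/2 in column a, so a enters.
Ratio test on column a — row 1: 15/2 = 15/2; row 2: 10/(7/2) = 20/7; row 3: 5/1 = 5; row 4: 15/(1/2) = 30. Minimum is 20/7 at row 2 (s_2 leaves); pivot element 7/2.
Divide row 2 by 7/2; eliminate column a from the other rows.
After both pivots, the entry at constraint row 3, column b is 6/7.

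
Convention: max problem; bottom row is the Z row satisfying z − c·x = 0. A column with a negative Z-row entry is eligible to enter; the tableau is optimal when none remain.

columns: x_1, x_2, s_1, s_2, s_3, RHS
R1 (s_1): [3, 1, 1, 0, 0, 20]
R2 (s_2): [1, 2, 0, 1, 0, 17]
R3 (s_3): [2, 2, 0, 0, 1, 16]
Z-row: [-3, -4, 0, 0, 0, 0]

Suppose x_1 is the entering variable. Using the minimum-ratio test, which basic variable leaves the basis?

Column x_1 entries and ratios — s_1: 20/3 = 20/3; s_2: 17/1 = 17; s_3: 16/2 = 8.
Smallest ratio is 20/3 in the row of s_1, so s_1 leaves.

s_1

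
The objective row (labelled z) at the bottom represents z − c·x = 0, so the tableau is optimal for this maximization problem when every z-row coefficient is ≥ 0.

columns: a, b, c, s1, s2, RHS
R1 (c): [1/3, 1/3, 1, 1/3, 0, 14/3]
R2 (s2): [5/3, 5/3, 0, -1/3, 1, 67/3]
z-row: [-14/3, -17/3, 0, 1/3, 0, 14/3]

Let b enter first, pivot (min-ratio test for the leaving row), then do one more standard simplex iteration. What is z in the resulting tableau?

81

Ratio test on column b — row 1: (14/3)/(1/3) = 14; row 2: (67/3)/(5/3) = 67/5. Minimum is 67/5 at row 2 (s2 leaves); pivot element 5/3.
Pivot on row 2; the z-row RHS becomes 14/3 − (-17/3)·(67/5) = 403/5.
Next entering variable (most negative z-row entry -4/5): s1.
Ratio test on column s1 — row 1: (1/5)/(2/5) = 1/2; row 2: entry -1/5 ≤ 0. Minimum is 1/2 at row 1 (c leaves); pivot element 2/5.
After the second pivot the z-row RHS is 403/5 − (-4/5)·(1/2) = 81.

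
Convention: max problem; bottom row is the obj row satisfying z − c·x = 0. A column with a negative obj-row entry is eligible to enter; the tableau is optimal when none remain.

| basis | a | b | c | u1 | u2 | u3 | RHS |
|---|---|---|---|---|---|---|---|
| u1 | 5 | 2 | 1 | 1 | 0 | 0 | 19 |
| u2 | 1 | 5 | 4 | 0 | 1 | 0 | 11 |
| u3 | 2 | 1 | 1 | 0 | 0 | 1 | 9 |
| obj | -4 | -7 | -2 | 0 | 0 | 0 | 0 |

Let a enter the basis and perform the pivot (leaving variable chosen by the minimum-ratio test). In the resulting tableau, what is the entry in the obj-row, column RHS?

Ratio test on column a — row 1: 19/5 = 19/5; row 2: 11/1 = 11; row 3: 9/2 = 9/2. Minimum is 19/5 at row 1 (u1 leaves); pivot element 5.
Divide row 1 by 5; eliminate column a from the other rows.
obj-row update in column RHS: 0 − (-4)·(19/5) = 76/5.

76/5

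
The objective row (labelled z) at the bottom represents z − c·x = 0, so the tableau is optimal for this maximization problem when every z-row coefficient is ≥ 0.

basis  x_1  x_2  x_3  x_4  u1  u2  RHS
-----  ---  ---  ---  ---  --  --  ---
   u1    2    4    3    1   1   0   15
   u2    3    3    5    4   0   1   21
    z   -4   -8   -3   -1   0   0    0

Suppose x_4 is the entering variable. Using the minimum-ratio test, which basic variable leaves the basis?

u2

Column x_4 entries and ratios — u1: 15/1 = 15; u2: 21/4 = 21/4.
Smallest ratio is 21/4 in the row of u2, so u2 leaves.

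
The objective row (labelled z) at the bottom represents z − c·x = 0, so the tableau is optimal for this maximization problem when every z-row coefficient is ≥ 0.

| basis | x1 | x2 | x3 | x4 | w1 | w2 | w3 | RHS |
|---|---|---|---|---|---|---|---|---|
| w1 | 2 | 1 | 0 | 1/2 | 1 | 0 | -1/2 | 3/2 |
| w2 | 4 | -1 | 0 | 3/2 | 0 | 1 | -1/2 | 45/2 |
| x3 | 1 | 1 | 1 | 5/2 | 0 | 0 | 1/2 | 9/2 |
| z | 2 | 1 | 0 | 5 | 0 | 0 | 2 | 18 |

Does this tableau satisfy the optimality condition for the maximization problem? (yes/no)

Every z-row coefficient is ≥ 0, so the tableau is optimal.

yes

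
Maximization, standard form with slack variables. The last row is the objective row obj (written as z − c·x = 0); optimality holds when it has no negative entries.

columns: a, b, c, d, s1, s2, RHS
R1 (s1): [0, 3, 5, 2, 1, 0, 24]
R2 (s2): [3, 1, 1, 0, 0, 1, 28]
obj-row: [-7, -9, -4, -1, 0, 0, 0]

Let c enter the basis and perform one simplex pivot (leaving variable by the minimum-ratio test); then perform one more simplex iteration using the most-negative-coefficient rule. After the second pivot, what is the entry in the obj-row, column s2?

Ratio test on column c — row 1: 24/5 = 24/5; row 2: 28/1 = 28. Minimum is 24/5 at row 1 (s1 leaves); pivot element 5.
Divide row 1 by 5; eliminate column c from the other rows.
Second iteration: most negative obj-row entry is -7 in column a, so a enters.
Ratio test on column a — row 1: entry 0 ≤ 0; row 2: (116/5)/3 = 116/15. Minimum is 116/15 at row 2 (s2 leaves); pivot element 3.
Divide row 2 by 3; eliminate column a from the other rows.
After both pivots, the entry at the obj-row, column s2 is 7/3.

7/3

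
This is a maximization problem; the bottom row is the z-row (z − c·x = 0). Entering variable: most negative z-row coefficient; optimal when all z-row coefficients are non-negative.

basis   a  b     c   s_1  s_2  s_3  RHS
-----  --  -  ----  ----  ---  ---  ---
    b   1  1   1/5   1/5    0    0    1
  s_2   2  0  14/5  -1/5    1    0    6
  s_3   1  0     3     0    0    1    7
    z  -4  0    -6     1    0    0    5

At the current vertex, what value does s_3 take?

7

s_3 is basic (row 3); its value is the RHS of that row, 7.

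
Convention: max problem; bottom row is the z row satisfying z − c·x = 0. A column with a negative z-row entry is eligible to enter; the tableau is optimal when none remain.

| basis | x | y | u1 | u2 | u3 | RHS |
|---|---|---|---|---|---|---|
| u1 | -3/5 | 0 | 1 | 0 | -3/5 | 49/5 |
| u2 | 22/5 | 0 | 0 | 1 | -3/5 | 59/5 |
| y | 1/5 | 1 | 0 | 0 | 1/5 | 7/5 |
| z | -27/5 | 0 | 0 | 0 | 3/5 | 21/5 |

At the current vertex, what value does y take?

7/5

y is basic (row 3); its value is the RHS of that row, 7/5.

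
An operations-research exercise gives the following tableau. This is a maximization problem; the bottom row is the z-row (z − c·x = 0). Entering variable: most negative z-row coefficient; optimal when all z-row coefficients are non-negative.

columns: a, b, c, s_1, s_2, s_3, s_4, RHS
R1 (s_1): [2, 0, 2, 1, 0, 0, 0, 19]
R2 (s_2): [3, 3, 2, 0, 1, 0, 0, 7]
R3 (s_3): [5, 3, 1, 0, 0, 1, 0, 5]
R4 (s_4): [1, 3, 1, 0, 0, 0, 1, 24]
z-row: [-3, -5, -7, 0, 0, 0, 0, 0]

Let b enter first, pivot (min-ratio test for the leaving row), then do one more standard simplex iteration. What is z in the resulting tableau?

19

Ratio test on column b — row 1: entry 0 ≤ 0; row 2: 7/3 = 7/3; row 3: 5/3 = 5/3; row 4: 24/3 = 8. Minimum is 5/3 at row 3 (s_3 leaves); pivot element 3.
Pivot on row 3; the z-row RHS becomes 0 − (-5)·(5/3) = 25/3.
Next entering variable (most negative z-row entry -16/3): c.
Ratio test on column c — row 1: 19/2 = 19/2; row 2: 2/1 = 2; row 3: (5/3)/(1/3) = 5; row 4: entry 0 ≤ 0. Minimum is 2 at row 2 (s_2 leaves); pivot element 1.
After the second pivot the z-row RHS is 25/3 − (-16/3)·2 = 19.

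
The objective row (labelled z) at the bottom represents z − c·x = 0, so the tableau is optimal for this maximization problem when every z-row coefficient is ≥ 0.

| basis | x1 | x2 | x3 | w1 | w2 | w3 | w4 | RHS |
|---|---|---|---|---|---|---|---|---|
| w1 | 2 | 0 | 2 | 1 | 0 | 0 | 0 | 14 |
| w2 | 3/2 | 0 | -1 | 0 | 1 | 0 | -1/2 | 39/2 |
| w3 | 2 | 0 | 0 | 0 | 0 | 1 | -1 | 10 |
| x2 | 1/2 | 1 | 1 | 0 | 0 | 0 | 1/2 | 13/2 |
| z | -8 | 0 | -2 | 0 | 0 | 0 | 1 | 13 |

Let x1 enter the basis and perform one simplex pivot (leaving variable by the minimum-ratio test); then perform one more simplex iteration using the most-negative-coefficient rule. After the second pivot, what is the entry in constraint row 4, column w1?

-3/4

Ratio test on column x1 — row 1: 14/2 = 7; row 2: (39/2)/(3/2) = 13; row 3: 10/2 = 5; row 4: (13/2)/(1/2) = 13. Minimum is 5 at row 3 (w3 leaves); pivot element 2.
Divide row 3 by 2; eliminate column x1 from the other rows.
Second iteration: most negative z-row entry is -3 in column w4, so w4 enters.
Ratio test on column w4 — row 1: 4/1 = 4; row 2: 12/(1/4) = 48; row 3: entry -1/2 ≤ 0; row 4: 4/(3/4) = 16/3. Minimum is 4 at row 1 (w1 leaves); pivot element 1.
Divide row 1 by 1; eliminate column w4 from the other rows.
After both pivots, the entry at constraint row 4, column w1 is -3/4.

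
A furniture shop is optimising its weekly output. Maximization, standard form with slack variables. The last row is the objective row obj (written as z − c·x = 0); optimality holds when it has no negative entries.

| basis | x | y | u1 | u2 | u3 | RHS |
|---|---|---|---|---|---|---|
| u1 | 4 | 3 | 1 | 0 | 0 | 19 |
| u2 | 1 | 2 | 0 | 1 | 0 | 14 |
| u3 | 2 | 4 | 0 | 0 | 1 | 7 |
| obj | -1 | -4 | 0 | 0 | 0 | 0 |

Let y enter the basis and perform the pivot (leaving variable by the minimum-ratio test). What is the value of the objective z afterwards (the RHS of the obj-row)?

7

Ratio test on column y — row 1: 19/3 = 19/3; row 2: 14/2 = 7; row 3: 7/4 = 7/4. Minimum is 7/4 at row 3 (u3 leaves); pivot element 4.
Pivot on row 3; the obj-row RHS becomes 0 − (-4)·(7/4) = 7.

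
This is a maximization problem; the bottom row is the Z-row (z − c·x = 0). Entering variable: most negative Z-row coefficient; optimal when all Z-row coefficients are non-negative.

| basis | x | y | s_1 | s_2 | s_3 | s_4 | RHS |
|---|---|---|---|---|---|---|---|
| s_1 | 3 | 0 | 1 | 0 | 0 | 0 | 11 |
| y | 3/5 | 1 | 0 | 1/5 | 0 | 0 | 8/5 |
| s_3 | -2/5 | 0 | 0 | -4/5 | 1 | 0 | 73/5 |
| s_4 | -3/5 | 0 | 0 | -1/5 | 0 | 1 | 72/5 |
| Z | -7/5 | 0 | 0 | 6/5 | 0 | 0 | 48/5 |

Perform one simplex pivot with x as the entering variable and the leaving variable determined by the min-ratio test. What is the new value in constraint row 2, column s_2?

Ratio test on column x — row 1: 11/3 = 11/3; row 2: (8/5)/(3/5) = 8/3; row 3: entry -2/5 ≤ 0; row 4: entry -3/5 ≤ 0. Minimum is 8/3 at row 2 (y leaves); pivot element 3/5.
Divide row 2 by 3/5; eliminate column x from the other rows.
In the new row 2, the s_2 entry is the old entry divided by the pivot: (1/5)/(3/5) = 1/3.

1/3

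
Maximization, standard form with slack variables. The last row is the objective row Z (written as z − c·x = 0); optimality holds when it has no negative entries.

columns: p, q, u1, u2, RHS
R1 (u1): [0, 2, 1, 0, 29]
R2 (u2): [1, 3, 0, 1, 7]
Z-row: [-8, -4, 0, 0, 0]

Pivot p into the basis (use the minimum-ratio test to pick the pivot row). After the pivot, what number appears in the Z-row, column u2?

Ratio test on column p — row 1: entry 0 ≤ 0; row 2: 7/1 = 7. Minimum is 7 at row 2 (u2 leaves); pivot element 1.
Divide row 2 by 1; eliminate column p from the other rows.
Z-row update in column u2: 0 − (-8)·1 = 8.

8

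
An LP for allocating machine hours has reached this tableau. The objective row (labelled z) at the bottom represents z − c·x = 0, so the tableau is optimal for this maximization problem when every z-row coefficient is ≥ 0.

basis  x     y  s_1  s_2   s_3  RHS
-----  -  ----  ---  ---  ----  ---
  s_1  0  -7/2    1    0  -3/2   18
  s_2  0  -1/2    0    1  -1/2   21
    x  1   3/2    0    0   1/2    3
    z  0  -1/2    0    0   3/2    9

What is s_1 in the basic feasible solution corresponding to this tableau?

s_1 is basic (row 1); its value is the RHS of that row, 18.

18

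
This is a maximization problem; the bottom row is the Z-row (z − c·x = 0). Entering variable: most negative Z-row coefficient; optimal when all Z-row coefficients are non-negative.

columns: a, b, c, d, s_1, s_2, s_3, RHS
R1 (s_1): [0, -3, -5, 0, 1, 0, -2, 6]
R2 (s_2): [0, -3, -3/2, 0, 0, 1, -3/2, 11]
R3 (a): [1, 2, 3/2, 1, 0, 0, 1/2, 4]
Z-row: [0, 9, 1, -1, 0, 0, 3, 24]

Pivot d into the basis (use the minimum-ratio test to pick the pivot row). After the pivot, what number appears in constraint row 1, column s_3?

Ratio test on column d — row 1: entry 0 ≤ 0; row 2: entry 0 ≤ 0; row 3: 4/1 = 4. Minimum is 4 at row 3 (a leaves); pivot element 1.
Divide row 3 by 1; eliminate column d from the other rows.
Row 1 update in column s_3: -2 − 0·(1/2) = -2.

-2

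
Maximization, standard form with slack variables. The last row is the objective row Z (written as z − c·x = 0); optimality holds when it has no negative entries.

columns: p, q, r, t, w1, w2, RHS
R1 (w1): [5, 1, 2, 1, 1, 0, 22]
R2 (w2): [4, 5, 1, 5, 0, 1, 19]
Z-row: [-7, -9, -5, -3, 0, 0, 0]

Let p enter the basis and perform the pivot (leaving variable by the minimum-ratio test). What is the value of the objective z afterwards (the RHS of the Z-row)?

Ratio test on column p — row 1: 22/5 = 22/5; row 2: 19/4 = 19/4. Minimum is 22/5 at row 1 (w1 leaves); pivot element 5.
Pivot on row 1; the Z-row RHS becomes 0 − (-7)·(22/5) = 154/5.

154/5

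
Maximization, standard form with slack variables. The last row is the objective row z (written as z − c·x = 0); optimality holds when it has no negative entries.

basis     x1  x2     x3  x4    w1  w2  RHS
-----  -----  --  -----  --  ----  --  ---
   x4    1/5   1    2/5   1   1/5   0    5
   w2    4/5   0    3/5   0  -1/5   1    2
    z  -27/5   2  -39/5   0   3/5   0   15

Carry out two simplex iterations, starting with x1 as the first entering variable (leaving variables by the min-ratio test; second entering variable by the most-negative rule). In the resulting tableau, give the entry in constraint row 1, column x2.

1

Ratio test on column x1 — row 1: 5/(1/5) = 25; row 2: 2/(4/5) = 5/2. Minimum is 5/2 at row 2 (w2 leaves); pivot element 4/5.
Divide row 2 by 4/5; eliminate column x1 from the other rows.
Second iteration: most negative z-row entry is -15/4 in column x3, so x3 enters.
Ratio test on column x3 — row 1: (9/2)/(1/4) = 18; row 2: (5/2)/(3/4) = 10/3. Minimum is 10/3 at row 2 (x1 leaves); pivot element 3/4.
Divide row 2 by 3/4; eliminate column x3 from the other rows.
After both pivots, the entry at constraint row 1, column x2 is 1.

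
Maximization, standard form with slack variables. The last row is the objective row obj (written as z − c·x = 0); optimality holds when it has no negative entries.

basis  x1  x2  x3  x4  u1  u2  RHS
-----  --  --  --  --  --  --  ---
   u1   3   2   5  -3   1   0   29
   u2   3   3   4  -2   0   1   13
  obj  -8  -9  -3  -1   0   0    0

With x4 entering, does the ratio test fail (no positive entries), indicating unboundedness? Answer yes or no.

Every constraint-row entry in column x4 is ≤ 0, so increasing x4 is unbounded.

yes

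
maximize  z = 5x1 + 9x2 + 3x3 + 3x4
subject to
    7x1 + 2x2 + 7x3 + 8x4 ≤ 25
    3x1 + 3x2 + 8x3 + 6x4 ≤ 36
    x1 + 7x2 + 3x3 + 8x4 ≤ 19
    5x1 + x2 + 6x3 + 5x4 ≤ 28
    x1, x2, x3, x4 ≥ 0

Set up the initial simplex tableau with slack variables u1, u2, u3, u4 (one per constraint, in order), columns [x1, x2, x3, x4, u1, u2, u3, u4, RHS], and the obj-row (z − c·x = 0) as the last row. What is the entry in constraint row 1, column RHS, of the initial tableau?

25

The RHS of constraint 1 is b_1 = 25.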